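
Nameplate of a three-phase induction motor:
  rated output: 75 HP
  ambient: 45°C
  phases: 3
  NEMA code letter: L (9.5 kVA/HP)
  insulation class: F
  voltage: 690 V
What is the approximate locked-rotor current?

596 A

S_LR = 9.5 × 75 = 712.5 kVA
I_LR = S_LR/(√3·V_L) = 712500/(1.732×690) = 596 A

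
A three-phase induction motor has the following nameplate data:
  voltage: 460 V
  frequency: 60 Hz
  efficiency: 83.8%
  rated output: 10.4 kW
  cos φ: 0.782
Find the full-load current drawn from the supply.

P_out = 10.4 kW = 10400 W
P_in = P_out / η = 10400 / 0.838 = 12411 W
I_L = P_in / (√3·V_L·cosφ) = 12411 / (1.732 × 460 × 0.782) = 19.9 A

19.9 A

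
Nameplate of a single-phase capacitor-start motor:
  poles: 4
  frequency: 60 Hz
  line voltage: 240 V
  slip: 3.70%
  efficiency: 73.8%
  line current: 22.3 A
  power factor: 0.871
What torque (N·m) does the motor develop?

19 N·m

P_in = V·I·cosφ = 240 × 22.3 × 0.871 = 4662 W
P_out = η·P_in = 0.738 × 4662 = 3441 W
n_s = 120×60/4 = 1800 rpm; n = 1800×(1−0.037) = 1733 rpm
ω = 2π×1733/60 = 181.5 rad/s
τ = P_out/ω = 3441/181.5 = 19 N·m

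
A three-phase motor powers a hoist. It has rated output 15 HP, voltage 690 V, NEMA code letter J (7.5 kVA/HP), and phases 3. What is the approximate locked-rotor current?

S_LR = 7.5 × 15 = 112.5 kVA
I_LR = S_LR/(√3·V_L) = 112500/(1.732×690) = 94.1 A

94.1 A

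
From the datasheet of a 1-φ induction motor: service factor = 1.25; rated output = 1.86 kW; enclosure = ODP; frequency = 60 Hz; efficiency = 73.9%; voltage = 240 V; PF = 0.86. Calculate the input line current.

12.2 A

P_out = 1.86 kW = 1860 W
P_in = P_out / η = 1860 / 0.739 = 2517 W
I = P_in / (V·cosφ) = 2517 / (240 × 0.86) = 12.2 A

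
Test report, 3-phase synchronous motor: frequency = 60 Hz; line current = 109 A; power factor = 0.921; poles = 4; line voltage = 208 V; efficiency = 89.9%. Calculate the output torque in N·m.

172 N·m

P_in = √3·V·I·cosφ = 1.732 × 208 × 109 × 0.921 = 36166 W
P_out = η·P_in = 0.899 × 36166 = 32513 W
n = n_s = 120×60/4 = 1800 rpm (synchronous)
ω = 2π×1800/60 = 188.5 rad/s
τ = P_out/ω = 32513/188.5 = 172 N·m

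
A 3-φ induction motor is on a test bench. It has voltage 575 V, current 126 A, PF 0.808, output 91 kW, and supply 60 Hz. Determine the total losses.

P_in = √3·V·I·cosφ = 1.732×575×126×0.808 = 101391 W
P_out = 91000 W
Losses = P_in − P_out = 101391 − 91000 = 10391 W

10.4 kW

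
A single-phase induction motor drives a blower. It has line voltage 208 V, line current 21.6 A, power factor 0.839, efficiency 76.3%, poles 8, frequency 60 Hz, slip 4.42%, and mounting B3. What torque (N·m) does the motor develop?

P_in = V·I·cosφ = 208 × 21.6 × 0.839 = 3769 W
P_out = η·P_in = 0.763 × 3769 = 2876 W
n_s = 120×60/8 = 900 rpm; n = 900×(1−0.0442) = 860 rpm
ω = 2π×860/60 = 90.06 rad/s
τ = P_out/ω = 2876/90.06 = 31.9 N·m

31.9 N·m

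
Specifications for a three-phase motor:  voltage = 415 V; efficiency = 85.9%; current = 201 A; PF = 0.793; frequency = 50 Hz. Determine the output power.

98.4 kW

P_in = √3·V·I·cosφ = 1.732 × 415 × 201 × 0.793 = 114569 W
P_out = η·P_in = 0.859 × 114569 = 98415 W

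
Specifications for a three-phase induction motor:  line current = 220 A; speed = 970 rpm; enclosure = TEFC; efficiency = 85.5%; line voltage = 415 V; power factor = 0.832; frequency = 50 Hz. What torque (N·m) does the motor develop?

P_in = √3·V·I·cosφ = 1.732 × 415 × 220 × 0.832 = 131565 W
P_out = η·P_in = 0.855 × 131565 = 112488 W
n = 970 rpm
ω = 2π×970/60 = 101.6 rad/s
τ = P_out/ω = 112488/101.6 = 1110 N·m

1110 N·m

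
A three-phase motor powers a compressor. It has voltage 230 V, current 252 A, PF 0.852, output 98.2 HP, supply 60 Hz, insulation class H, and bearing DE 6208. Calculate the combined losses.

12.3 kW

P_in = √3·V·I·cosφ = 1.732×230×252×0.852 = 85529 W
P_out = 98.2×746 = 73257 W
Losses = P_in − P_out = 85529 − 73257 = 12272 W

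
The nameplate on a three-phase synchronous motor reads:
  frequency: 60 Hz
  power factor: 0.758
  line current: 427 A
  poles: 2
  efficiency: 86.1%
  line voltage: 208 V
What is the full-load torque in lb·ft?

196 lb·ft

P_in = √3·V·I·cosφ = 1.732 × 208 × 427 × 0.758 = 116603 W
P_out = η·P_in = 0.861 × 116603 = 100395 W
n = n_s = 120×60/2 = 3600 rpm (synchronous)
ω = 2π×3600/60 = 377 rad/s
τ = P_out/ω = 100395/377 = 266.3 N·m
In lb·ft: 266.3/1.356 = 196 lb·ft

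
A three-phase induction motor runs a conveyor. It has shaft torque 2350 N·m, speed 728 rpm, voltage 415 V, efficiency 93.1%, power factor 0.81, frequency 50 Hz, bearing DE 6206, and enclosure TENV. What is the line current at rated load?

ω = 2π×728/60 = 76.24 rad/s; P_out = τω = 2350 × 76.24 = 179164 W
P_in = P_out / η = 179164 / 0.931 = 192443 W
I_L = P_in / (√3·V_L·cosφ) = 192443 / (1.732 × 415 × 0.81) = 331 A

331 A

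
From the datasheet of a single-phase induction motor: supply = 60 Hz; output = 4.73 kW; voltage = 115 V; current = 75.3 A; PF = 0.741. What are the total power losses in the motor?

1690 W

P_in = V·I·cosφ = 115×75.3×0.741 = 6417 W
P_out = 4730 W
Losses = P_in − P_out = 6417 − 4730 = 1687 W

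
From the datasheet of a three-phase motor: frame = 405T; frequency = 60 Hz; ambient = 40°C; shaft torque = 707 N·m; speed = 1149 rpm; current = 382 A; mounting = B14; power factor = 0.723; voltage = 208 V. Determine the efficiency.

85.5 %

ω = 2π × 1149/60 = 120.3 rad/s; P_out = τω = 707 × 120.3 = 85052 W
P_in = √3·V_L·I_L·cosφ = 1.732 × 208 × 382 × 0.723 = 99498 W
η = P_out / P_in = 85052 / 99498 = 0.855 = 85.5%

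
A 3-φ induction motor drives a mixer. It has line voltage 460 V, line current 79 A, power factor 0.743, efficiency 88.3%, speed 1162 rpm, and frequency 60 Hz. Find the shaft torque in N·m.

339 N·m

P_in = √3·V·I·cosφ = 1.732 × 460 × 79 × 0.743 = 46765 W
P_out = η·P_in = 0.883 × 46765 = 41293 W
n = 1162 rpm
ω = 2π×1162/60 = 121.7 rad/s
τ = P_out/ω = 41293/121.7 = 339 N·m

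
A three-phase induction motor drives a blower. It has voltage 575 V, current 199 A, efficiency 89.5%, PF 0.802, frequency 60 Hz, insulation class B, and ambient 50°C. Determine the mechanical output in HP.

191 HP

P_in = √3·V·I·cosφ = 1.732 × 575 × 199 × 0.802 = 158944 W
P_out = η·P_in = 0.895 × 158944 = 142255 W
= 142255/746 = 191 HP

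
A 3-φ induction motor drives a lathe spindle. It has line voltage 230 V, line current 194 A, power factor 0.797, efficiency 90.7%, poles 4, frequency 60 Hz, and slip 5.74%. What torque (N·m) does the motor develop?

314 N·m

P_in = √3·V·I·cosφ = 1.732 × 230 × 194 × 0.797 = 61594 W
P_out = η·P_in = 0.907 × 61594 = 55866 W
n_s = 120×60/4 = 1800 rpm; n = 1800×(1−0.0574) = 1697 rpm
ω = 2π×1697/60 = 177.7 rad/s
τ = P_out/ω = 55866/177.7 = 314 N·m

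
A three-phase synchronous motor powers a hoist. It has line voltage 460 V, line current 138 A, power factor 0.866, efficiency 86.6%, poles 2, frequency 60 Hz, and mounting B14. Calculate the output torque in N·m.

219 N·m

P_in = √3·V·I·cosφ = 1.732 × 460 × 138 × 0.866 = 95214 W
P_out = η·P_in = 0.866 × 95214 = 82455 W
n = n_s = 120×60/2 = 3600 rpm (synchronous)
ω = 2π×3600/60 = 377 rad/s
τ = P_out/ω = 82455/377 = 219 N·m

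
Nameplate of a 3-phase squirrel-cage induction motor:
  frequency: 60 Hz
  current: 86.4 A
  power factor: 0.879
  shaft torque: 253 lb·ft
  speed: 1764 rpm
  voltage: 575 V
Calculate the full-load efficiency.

τ = 253 lb·ft × 1.356 = 343.1 N·m
ω = 2π × 1764/60 = 184.7 rad/s; P_out = τω = 343.1 × 184.7 = 63371 W
P_in = √3·V_L·I_L·cosφ = 1.732 × 575 × 86.4 × 0.879 = 75634 W
η = P_out / P_in = 63371 / 75634 = 0.838 = 83.8%

83.8 %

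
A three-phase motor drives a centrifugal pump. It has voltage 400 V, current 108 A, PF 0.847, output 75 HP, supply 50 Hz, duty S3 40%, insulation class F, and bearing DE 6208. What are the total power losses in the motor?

P_in = √3·V·I·cosφ = 1.732×400×108×0.847 = 63375 W
P_out = 75×746 = 55950 W
Losses = P_in − P_out = 63375 − 55950 = 7425 W

7430 W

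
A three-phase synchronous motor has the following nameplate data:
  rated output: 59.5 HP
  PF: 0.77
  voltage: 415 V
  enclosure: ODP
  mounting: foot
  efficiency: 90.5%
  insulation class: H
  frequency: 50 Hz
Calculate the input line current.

88.6 A

P_out = 59.5 × 746 = 44387 W
P_in = P_out / η = 44387 / 0.905 = 49046 W
I_L = P_in / (√3·V_L·cosφ) = 49046 / (1.732 × 415 × 0.77) = 88.6 A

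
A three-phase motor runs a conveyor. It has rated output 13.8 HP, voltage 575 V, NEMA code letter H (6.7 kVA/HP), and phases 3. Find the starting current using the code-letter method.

92.8 A

S_LR = 6.7 × 13.8 = 92.46 kVA
I_LR = S_LR/(√3·V_L) = 92460/(1.732×575) = 92.8 A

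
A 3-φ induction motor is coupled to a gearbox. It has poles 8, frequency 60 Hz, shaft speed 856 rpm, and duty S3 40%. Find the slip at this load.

4.9 %

n_s = 120f/p = 120×60/8 = 900 rpm
s = (n_s − n)/n_s = (900 − 856)/900 = 0.0489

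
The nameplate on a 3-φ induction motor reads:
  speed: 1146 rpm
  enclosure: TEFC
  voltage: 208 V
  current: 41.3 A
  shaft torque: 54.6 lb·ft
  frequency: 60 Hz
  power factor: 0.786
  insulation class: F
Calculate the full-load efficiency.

76.0 %

τ = 54.6 lb·ft × 1.356 = 74.04 N·m
ω = 2π × 1146/60 = 120 rad/s; P_out = τω = 74.04 × 120 = 8885 W
P_in = √3·V_L·I_L·cosφ = 1.732 × 208 × 41.3 × 0.786 = 11695 W
η = P_out / P_in = 8885 / 11695 = 0.760 = 76.0%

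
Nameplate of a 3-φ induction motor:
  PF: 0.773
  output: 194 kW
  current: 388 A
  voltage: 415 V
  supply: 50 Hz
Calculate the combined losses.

21600 W

P_in = √3·V·I·cosφ = 1.732×415×388×0.773 = 215579 W
P_out = 194000 W
Losses = P_in − P_out = 215579 − 194000 = 21579 W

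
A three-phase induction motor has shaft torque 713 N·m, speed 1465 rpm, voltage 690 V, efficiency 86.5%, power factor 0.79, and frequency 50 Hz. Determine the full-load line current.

134 A

ω = 2π×1465/60 = 153.4 rad/s; P_out = τω = 713 × 153.4 = 109374 W
P_in = P_out / η = 109374 / 0.865 = 126444 W
I_L = P_in / (√3·V_L·cosφ) = 126444 / (1.732 × 690 × 0.79) = 134 A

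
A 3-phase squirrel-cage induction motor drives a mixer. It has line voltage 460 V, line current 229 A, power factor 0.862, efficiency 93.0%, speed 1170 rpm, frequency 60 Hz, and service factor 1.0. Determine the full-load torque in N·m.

P_in = √3·V·I·cosφ = 1.732 × 460 × 229 × 0.862 = 157271 W
P_out = η·P_in = 0.93 × 157271 = 146262 W
n = 1170 rpm
ω = 2π×1170/60 = 122.5 rad/s
τ = P_out/ω = 146262/122.5 = 1190 N·m

1190 N·m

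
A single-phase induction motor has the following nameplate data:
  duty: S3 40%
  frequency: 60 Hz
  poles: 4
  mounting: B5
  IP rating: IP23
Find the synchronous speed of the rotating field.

n_s = 120f/p = 120×60/4 = 1800 rpm

1800 rpm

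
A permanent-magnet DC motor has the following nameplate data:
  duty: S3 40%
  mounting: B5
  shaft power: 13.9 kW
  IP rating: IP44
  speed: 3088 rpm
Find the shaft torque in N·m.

ω = 2π × 3088/60 = 323.4 rad/s
τ = P/ω = 13900/323.4 = 43 N·m

43 N·m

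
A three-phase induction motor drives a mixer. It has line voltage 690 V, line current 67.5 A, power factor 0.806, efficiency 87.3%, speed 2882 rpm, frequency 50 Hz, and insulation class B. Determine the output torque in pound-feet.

139 lb·ft

P_in = √3·V·I·cosφ = 1.732 × 690 × 67.5 × 0.806 = 65018 W
P_out = η·P_in = 0.873 × 65018 = 56761 W
n = 2882 rpm
ω = 2π×2882/60 = 301.8 rad/s
τ = P_out/ω = 56761/301.8 = 188.1 N·m
In lb·ft: 188.1/1.356 = 139 lb·ft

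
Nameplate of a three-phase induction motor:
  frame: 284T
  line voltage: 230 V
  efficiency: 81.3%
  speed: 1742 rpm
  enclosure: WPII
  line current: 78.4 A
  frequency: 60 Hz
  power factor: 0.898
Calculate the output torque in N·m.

P_in = √3·V·I·cosφ = 1.732 × 230 × 78.4 × 0.898 = 28046 W
P_out = η·P_in = 0.813 × 28046 = 22801 W
n = 1742 rpm
ω = 2π×1742/60 = 182.4 rad/s
τ = P_out/ω = 22801/182.4 = 125 N·m

125 N·m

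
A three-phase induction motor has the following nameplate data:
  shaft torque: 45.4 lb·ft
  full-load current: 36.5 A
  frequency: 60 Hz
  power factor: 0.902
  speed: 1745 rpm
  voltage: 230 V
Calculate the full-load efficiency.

85.8 %

τ = 45.4 lb·ft × 1.356 = 61.56 N·m
ω = 2π × 1745/60 = 182.7 rad/s; P_out = τω = 61.56 × 182.7 = 11247 W
P_in = √3·V_L·I_L·cosφ = 1.732 × 230 × 36.5 × 0.902 = 13115 W
η = P_out / P_in = 11247 / 13115 = 0.858 = 85.8%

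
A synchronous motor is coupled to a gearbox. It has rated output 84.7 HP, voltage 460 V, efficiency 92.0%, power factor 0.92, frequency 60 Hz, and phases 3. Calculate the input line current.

93.7 A

P_out = 84.7 × 746 = 63186 W
P_in = P_out / η = 63186 / 0.920 = 68680 W
I_L = P_in / (√3·V_L·cosφ) = 68680 / (1.732 × 460 × 0.92) = 93.7 A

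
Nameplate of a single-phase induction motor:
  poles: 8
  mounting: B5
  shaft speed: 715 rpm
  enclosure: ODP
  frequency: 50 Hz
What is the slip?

n_s = 120f/p = 120×50/8 = 750 rpm
s = (n_s − n)/n_s = (750 − 715)/750 = 0.0467

4.67 %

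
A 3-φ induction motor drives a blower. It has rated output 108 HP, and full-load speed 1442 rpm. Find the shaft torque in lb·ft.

P_out = 108 × 746 = 80568 W
ω = 2π × 1442/60 = 151 rad/s
τ = P_out/ω = 80568/151 = 533.6 N·m
In lb·ft: 533.6/1.356 = 394 lb·ft

394 lb·ft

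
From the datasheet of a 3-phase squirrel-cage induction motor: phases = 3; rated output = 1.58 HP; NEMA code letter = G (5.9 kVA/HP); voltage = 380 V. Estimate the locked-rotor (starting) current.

S_LR = 5.9 × 1.58 = 9.322 kVA
I_LR = S_LR/(√3·V_L) = 9322/(1.732×380) = 14.2 A

14.2 A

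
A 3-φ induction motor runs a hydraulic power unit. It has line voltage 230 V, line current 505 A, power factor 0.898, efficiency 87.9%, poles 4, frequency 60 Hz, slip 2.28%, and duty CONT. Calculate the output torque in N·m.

862 N·m

P_in = √3·V·I·cosφ = 1.732 × 230 × 505 × 0.898 = 180652 W
P_out = η·P_in = 0.879 × 180652 = 158793 W
n_s = 120×60/4 = 1800 rpm; n = 1800×(1−0.0228) = 1759 rpm
ω = 2π×1759/60 = 184.2 rad/s
τ = P_out/ω = 158793/184.2 = 862 N·m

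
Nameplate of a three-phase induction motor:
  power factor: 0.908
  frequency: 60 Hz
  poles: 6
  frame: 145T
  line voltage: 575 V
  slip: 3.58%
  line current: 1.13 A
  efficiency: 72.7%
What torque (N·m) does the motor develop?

P_in = √3·V·I·cosφ = 1.732 × 575 × 1.13 × 0.908 = 1022 W
P_out = η·P_in = 0.727 × 1022 = 743 W
n_s = 120×60/6 = 1200 rpm; n = 1200×(1−0.0358) = 1157 rpm
ω = 2π×1157/60 = 121.2 rad/s
τ = P_out/ω = 743/121.2 = 6.13 N·m

6.13 N·m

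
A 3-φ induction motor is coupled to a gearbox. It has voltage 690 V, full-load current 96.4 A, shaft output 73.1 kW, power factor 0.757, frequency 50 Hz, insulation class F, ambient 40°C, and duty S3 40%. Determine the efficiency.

83.8 %

P_out = 73.1 kW = 73100 W
P_in = √3·V_L·I_L·cosφ = 1.732 × 690 × 96.4 × 0.757 = 87211 W
η = P_out / P_in = 73100 / 87211 = 0.838 = 83.8%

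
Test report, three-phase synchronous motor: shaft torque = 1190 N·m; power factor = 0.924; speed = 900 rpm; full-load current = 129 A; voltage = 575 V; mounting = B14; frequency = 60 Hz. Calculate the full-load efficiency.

94.5 %

ω = 2π × 900/60 = 94.25 rad/s; P_out = τω = 1190 × 94.25 = 112158 W
P_in = √3·V_L·I_L·cosφ = 1.732 × 575 × 129 × 0.924 = 118707 W
η = P_out / P_in = 112158 / 118707 = 0.945 = 94.5%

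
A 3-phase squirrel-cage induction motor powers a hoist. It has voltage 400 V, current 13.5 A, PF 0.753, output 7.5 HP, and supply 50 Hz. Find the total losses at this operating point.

P_in = √3·V·I·cosφ = 1.732×400×13.5×0.753 = 7043 W
P_out = 7.5×746 = 5595 W
Losses = P_in − P_out = 7043 − 5595 = 1448 W

1450 W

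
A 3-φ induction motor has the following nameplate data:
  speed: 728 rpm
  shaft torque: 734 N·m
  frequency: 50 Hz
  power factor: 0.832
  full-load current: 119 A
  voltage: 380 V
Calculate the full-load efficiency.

ω = 2π × 728/60 = 76.24 rad/s; P_out = τω = 734 × 76.24 = 55960 W
P_in = √3·V_L·I_L·cosφ = 1.732 × 380 × 119 × 0.832 = 65163 W
η = P_out / P_in = 55960 / 65163 = 0.859 = 85.9%

85.9 %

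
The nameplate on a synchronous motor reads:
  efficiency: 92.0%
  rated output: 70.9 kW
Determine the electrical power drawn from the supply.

77.1 kW

P_out = 70900 W
P_in = P_out/η = 70900/0.92 = 77065 W = 77.1 kW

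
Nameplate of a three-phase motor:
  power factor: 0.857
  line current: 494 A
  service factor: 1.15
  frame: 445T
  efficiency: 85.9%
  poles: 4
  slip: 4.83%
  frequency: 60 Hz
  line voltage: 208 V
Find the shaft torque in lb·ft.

539 lb·ft

P_in = √3·V·I·cosφ = 1.732 × 208 × 494 × 0.857 = 152517 W
P_out = η·P_in = 0.859 × 152517 = 131012 W
n_s = 120×60/4 = 1800 rpm; n = 1800×(1−0.0483) = 1713 rpm
ω = 2π×1713/60 = 179.4 rad/s
τ = P_out/ω = 131012/179.4 = 730.3 N·m
In lb·ft: 730.3/1.356 = 539 lb·ft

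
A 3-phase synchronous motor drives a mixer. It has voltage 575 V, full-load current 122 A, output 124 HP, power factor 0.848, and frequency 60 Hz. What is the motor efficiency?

89.8 %

P_out = 124 × 746 = 92504 W
P_in = √3·V_L·I_L·cosφ = 1.732 × 575 × 122 × 0.848 = 103032 W
η = P_out / P_in = 92504 / 103032 = 0.898 = 89.8%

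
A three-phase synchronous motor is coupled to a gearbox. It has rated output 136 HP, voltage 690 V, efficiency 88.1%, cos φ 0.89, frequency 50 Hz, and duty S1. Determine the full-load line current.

108 A

P_out = 136 × 746 = 101456 W
P_in = P_out / η = 101456 / 0.881 = 115160 W
I_L = P_in / (√3·V_L·cosφ) = 115160 / (1.732 × 690 × 0.89) = 108 A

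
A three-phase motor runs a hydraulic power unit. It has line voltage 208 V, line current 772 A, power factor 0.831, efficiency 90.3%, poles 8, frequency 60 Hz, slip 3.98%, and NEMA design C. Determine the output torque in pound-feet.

P_in = √3·V·I·cosφ = 1.732 × 208 × 772 × 0.831 = 231116 W
P_out = η·P_in = 0.903 × 231116 = 208698 W
n_s = 120×60/8 = 900 rpm; n = 900×(1−0.0398) = 864 rpm
ω = 2π×864/60 = 90.48 rad/s
τ = P_out/ω = 208698/90.48 = 2307 N·m
In lb·ft: 2307/1.356 = 1700 lb·ft

1700 lb·ft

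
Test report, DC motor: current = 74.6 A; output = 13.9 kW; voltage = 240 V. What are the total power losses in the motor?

P_in = V·I = 240×74.6 = 17904 W
P_out = 13900 W
Losses = P_in − P_out = 17904 − 13900 = 4004 W

4000 W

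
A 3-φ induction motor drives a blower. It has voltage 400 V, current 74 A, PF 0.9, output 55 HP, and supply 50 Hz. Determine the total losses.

5.11 kW

P_in = √3·V·I·cosφ = 1.732×400×74×0.9 = 46140 W
P_out = 55×746 = 41030 W
Losses = P_in − P_out = 46140 − 41030 = 5110 W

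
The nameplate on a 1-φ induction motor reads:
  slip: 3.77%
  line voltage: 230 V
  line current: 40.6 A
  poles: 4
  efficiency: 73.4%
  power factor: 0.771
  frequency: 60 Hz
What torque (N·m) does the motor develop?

29.1 N·m

P_in = V·I·cosφ = 230 × 40.6 × 0.771 = 7200 W
P_out = η·P_in = 0.734 × 7200 = 5285 W
n_s = 120×60/4 = 1800 rpm; n = 1800×(1−0.0377) = 1732 rpm
ω = 2π×1732/60 = 181.4 rad/s
τ = P_out/ω = 5285/181.4 = 29.1 N·m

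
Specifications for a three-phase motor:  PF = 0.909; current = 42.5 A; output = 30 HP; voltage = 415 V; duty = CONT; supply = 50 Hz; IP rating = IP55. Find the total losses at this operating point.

P_in = √3·V·I·cosφ = 1.732×415×42.5×0.909 = 27768 W
P_out = 30×746 = 22380 W
Losses = P_in − P_out = 27768 − 22380 = 5388 W

5390 W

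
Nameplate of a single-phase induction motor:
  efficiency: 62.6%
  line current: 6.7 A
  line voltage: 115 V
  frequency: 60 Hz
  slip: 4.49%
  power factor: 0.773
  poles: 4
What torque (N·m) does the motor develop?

P_in = V·I·cosφ = 115 × 6.7 × 0.773 = 596 W
P_out = η·P_in = 0.626 × 596 = 373 W
n_s = 120×60/4 = 1800 rpm; n = 1800×(1−0.0449) = 1719 rpm
ω = 2π×1719/60 = 180 rad/s
τ = P_out/ω = 373/180 = 2.07 N·m

2.07 N·m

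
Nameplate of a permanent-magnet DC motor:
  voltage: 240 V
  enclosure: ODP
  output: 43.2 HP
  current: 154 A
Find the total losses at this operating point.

4.73 kW

P_in = V·I = 240×154 = 36960 W
P_out = 43.2×746 = 32227 W
Losses = P_in − P_out = 36960 − 32227 = 4733 W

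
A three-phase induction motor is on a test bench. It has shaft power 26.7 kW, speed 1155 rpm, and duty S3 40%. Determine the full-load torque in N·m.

ω = 2π × 1155/60 = 121 rad/s
τ = P/ω = 26700/121 = 221 N·m

221 N·m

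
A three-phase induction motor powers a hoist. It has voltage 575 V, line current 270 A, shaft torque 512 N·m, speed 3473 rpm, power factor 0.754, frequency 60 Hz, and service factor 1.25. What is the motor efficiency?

91.8 %

ω = 2π × 3473/60 = 363.7 rad/s; P_out = τω = 512 × 363.7 = 186214 W
P_in = √3·V_L·I_L·cosφ = 1.732 × 575 × 270 × 0.754 = 202745 W
η = P_out / P_in = 186214 / 202745 = 0.918 = 91.8%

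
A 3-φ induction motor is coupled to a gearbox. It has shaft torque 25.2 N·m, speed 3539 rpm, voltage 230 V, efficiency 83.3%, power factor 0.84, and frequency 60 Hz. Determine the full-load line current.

33.5 A

ω = 2π×3539/60 = 370.6 rad/s; P_out = τω = 25.2 × 370.6 = 9339 W
P_in = P_out / η = 9339 / 0.833 = 11211 W
I_L = P_in / (√3·V_L·cosφ) = 11211 / (1.732 × 230 × 0.84) = 33.5 A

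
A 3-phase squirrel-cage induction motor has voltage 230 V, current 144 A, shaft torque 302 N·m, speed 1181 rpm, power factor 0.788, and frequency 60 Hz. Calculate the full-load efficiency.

ω = 2π × 1181/60 = 123.7 rad/s; P_out = τω = 302 × 123.7 = 37357 W
P_in = √3·V_L·I_L·cosφ = 1.732 × 230 × 144 × 0.788 = 45203 W
η = P_out / P_in = 37357 / 45203 = 0.826 = 82.6%

82.6 %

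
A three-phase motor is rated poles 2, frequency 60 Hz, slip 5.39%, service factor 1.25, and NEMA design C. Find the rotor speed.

n_s = 120f/p = 120×60/2 = 3600 rpm
n = n_s(1 − s) = 3600 × (1 − 0.0539) = 3406 rpm

3406 rpm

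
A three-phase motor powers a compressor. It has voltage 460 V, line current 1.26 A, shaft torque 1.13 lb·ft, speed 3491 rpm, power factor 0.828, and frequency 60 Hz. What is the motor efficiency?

67.4 %

τ = 1.13 lb·ft × 1.356 = 1.532 N·m
ω = 2π × 3491/60 = 365.6 rad/s; P_out = τω = 1.532 × 365.6 = 560 W
P_in = √3·V_L·I_L·cosφ = 1.732 × 460 × 1.26 × 0.828 = 831 W
η = P_out / P_in = 560 / 831 = 0.674 = 67.4%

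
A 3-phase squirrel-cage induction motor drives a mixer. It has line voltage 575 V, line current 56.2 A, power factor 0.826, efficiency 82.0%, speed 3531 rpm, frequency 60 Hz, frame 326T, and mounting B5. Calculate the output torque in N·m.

103 N·m

P_in = √3·V·I·cosφ = 1.732 × 575 × 56.2 × 0.826 = 46231 W
P_out = η·P_in = 0.82 × 46231 = 37909 W
n = 3531 rpm
ω = 2π×3531/60 = 369.8 rad/s
τ = P_out/ω = 37909/369.8 = 103 N·m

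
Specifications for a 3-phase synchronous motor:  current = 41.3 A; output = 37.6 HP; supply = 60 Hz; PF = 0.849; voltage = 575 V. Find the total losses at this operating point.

P_in = √3·V·I·cosφ = 1.732×575×41.3×0.849 = 34920 W
P_out = 37.6×746 = 28050 W
Losses = P_in − P_out = 34920 − 28050 = 6870 W

6.87 kW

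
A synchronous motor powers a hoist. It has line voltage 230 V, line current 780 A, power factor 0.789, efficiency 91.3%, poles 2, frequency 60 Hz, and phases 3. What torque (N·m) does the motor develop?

P_in = √3·V·I·cosφ = 1.732 × 230 × 780 × 0.789 = 245159 W
P_out = η·P_in = 0.913 × 245159 = 223830 W
n = n_s = 120×60/2 = 3600 rpm (synchronous)
ω = 2π×3600/60 = 377 rad/s
τ = P_out/ω = 223830/377 = 594 N·m

594 N·m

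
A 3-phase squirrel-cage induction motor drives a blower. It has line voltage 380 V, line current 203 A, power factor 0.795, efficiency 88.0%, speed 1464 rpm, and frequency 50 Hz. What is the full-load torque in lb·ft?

P_in = √3·V·I·cosφ = 1.732 × 380 × 203 × 0.795 = 106217 W
P_out = η·P_in = 0.88 × 106217 = 93471 W
n = 1464 rpm
ω = 2π×1464/60 = 153.3 rad/s
τ = P_out/ω = 93471/153.3 = 609.7 N·m
In lb·ft: 609.7/1.356 = 450 lb·ft

450 lb·ft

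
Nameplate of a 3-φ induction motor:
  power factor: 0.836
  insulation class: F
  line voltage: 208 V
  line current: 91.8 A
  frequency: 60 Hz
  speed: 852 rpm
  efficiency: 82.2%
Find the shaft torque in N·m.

P_in = √3·V·I·cosφ = 1.732 × 208 × 91.8 × 0.836 = 27648 W
P_out = η·P_in = 0.822 × 27648 = 22727 W
n = 852 rpm
ω = 2π×852/60 = 89.22 rad/s
τ = P_out/ω = 22727/89.22 = 255 N·m

255 N·m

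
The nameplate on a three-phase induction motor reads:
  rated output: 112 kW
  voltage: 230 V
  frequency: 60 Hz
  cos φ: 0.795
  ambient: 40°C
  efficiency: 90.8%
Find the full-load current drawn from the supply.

P_out = 112 kW = 112000 W
P_in = P_out / η = 112000 / 0.908 = 123348 W
I_L = P_in / (√3·V_L·cosφ) = 123348 / (1.732 × 230 × 0.795) = 389 A

389 A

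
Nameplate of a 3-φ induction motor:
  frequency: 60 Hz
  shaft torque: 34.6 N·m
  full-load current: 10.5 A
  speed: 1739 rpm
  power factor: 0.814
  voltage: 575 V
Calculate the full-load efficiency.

ω = 2π × 1739/60 = 182.1 rad/s; P_out = τω = 34.6 × 182.1 = 6301 W
P_in = √3·V_L·I_L·cosφ = 1.732 × 575 × 10.5 × 0.814 = 8512 W
η = P_out / P_in = 6301 / 8512 = 0.740 = 74.0%

74.0 %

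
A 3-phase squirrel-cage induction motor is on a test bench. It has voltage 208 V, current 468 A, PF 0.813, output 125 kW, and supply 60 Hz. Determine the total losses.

12.1 kW

P_in = √3·V·I·cosφ = 1.732×208×468×0.813 = 137072 W
P_out = 125000 W
Losses = P_in − P_out = 137072 − 125000 = 12072 W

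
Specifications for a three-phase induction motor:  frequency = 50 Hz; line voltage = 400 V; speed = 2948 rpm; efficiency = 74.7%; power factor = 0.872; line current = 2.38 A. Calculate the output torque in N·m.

P_in = √3·V·I·cosφ = 1.732 × 400 × 2.38 × 0.872 = 1438 W
P_out = η·P_in = 0.747 × 1438 = 1074 W
n = 2948 rpm
ω = 2π×2948/60 = 308.7 rad/s
τ = P_out/ω = 1074/308.7 = 3.48 N·m

3.48 N·m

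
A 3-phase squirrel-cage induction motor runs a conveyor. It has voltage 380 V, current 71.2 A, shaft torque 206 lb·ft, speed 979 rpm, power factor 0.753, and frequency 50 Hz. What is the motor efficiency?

τ = 206 lb·ft × 1.356 = 279.3 N·m
ω = 2π × 979/60 = 102.5 rad/s; P_out = τω = 279.3 × 102.5 = 28628 W
P_in = √3·V_L·I_L·cosφ = 1.732 × 380 × 71.2 × 0.753 = 35286 W
η = P_out / P_in = 28628 / 35286 = 0.811 = 81.1%

81.1 %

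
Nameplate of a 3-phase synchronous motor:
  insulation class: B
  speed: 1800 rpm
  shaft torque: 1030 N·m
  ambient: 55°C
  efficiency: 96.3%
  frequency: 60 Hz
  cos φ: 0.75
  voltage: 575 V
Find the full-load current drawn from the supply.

270 A

ω = 2π×1800/60 = 188.5 rad/s; P_out = τω = 1030 × 188.5 = 194155 W
P_in = P_out / η = 194155 / 0.963 = 201615 W
I_L = P_in / (√3·V_L·cosφ) = 201615 / (1.732 × 575 × 0.75) = 270 A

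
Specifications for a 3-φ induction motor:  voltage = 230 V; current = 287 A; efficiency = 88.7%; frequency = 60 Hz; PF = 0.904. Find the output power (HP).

123 HP

P_in = √3·V·I·cosφ = 1.732 × 230 × 287 × 0.904 = 103354 W
P_out = η·P_in = 0.887 × 103354 = 91675 W
= 91675/746 = 123 HP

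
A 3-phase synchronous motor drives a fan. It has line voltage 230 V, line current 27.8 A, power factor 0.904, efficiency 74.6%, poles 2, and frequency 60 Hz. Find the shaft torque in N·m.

P_in = √3·V·I·cosφ = 1.732 × 230 × 27.8 × 0.904 = 10011 W
P_out = η·P_in = 0.746 × 10011 = 7468 W
n = n_s = 120×60/2 = 3600 rpm (synchronous)
ω = 2π×3600/60 = 377 rad/s
τ = P_out/ω = 7468/377 = 19.8 N·m

19.8 N·m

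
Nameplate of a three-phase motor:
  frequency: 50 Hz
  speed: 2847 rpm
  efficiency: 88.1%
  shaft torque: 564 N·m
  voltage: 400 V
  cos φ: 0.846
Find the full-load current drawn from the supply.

326 A

ω = 2π×2847/60 = 298.1 rad/s; P_out = τω = 564 × 298.1 = 168128 W
P_in = P_out / η = 168128 / 0.881 = 190838 W
I_L = P_in / (√3·V_L·cosφ) = 190838 / (1.732 × 400 × 0.846) = 326 A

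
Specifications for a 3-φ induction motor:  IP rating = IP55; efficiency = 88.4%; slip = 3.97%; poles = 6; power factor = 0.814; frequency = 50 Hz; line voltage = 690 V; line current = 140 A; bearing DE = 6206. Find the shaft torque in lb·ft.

883 lb·ft

P_in = √3·V·I·cosφ = 1.732 × 690 × 140 × 0.814 = 136191 W
P_out = η·P_in = 0.884 × 136191 = 120393 W
n_s = 120×50/6 = 1000 rpm; n = 1000×(1−0.0397) = 960 rpm
ω = 2π×960/60 = 100.5 rad/s
τ = P_out/ω = 120393/100.5 = 1198 N·m
In lb·ft: 1198/1.356 = 883 lb·ft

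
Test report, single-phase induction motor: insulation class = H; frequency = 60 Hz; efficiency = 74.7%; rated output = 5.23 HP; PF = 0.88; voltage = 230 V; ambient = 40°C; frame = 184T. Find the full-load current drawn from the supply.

25.8 A

P_out = 5.23 × 746 = 3902 W
P_in = P_out / η = 3902 / 0.747 = 5224 W
I = P_in / (V·cosφ) = 5224 / (230 × 0.88) = 25.8 A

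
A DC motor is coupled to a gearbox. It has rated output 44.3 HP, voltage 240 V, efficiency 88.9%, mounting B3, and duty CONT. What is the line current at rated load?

155 A

P_out = 44.3 × 746 = 33048 W
P_in = P_out / η = 33048 / 0.889 = 37174 W
I = P_in / V = 37174 / 240 = 155 A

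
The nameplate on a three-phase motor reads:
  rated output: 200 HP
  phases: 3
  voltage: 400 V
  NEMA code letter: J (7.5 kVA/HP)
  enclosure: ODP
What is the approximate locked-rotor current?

S_LR = 7.5 × 200 = 1500 kVA
I_LR = S_LR/(√3·V_L) = 1500000/(1.732×400) = 2170 A

2170 A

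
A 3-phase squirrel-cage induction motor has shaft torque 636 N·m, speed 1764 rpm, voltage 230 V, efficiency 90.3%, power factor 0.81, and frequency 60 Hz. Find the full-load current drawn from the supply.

403 A

ω = 2π×1764/60 = 184.7 rad/s; P_out = τω = 636 × 184.7 = 117469 W
P_in = P_out / η = 117469 / 0.903 = 130087 W
I_L = P_in / (√3·V_L·cosφ) = 130087 / (1.732 × 230 × 0.81) = 403 A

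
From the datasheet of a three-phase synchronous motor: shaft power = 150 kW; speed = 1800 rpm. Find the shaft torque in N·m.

ω = 2π × 1800/60 = 188.5 rad/s
τ = P/ω = 150000/188.5 = 796 N·m

796 N·m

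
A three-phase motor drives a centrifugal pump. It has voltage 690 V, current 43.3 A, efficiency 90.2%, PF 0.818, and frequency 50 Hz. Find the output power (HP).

51.2 HP

P_in = √3·V·I·cosφ = 1.732 × 690 × 43.3 × 0.818 = 42329 W
P_out = η·P_in = 0.902 × 42329 = 38181 W
= 38181/746 = 51.2 HP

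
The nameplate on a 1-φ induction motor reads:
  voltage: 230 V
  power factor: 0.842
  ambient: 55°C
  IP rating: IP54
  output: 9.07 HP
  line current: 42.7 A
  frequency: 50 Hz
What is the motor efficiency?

81.8 %

P_out = 9.07 × 746 = 6766 W
P_in = V·I·cosφ = 230 × 42.7 × 0.842 = 8269 W
η = P_out / P_in = 6766 / 8269 = 0.818 = 81.8%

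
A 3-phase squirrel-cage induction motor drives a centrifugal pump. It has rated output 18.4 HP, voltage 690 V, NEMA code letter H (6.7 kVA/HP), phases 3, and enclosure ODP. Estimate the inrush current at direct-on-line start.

S_LR = 6.7 × 18.4 = 123.28 kVA
I_LR = S_LR/(√3·V_L) = 123280/(1.732×690) = 103 A

103 A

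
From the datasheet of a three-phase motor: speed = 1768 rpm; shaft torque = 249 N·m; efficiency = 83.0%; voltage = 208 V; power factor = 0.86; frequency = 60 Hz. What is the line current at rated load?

ω = 2π×1768/60 = 185.1 rad/s; P_out = τω = 249 × 185.1 = 46090 W
P_in = P_out / η = 46090 / 0.830 = 55530 W
I_L = P_in / (√3·V_L·cosφ) = 55530 / (1.732 × 208 × 0.86) = 179 A

179 A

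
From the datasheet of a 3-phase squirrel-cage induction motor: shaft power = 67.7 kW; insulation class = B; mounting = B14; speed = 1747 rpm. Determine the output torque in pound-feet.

273 lb·ft

ω = 2π × 1747/60 = 182.9 rad/s
τ = P/ω = 67700/182.9 = 370.1 N·m
In lb·ft: 370.1/1.356 = 273 lb·ft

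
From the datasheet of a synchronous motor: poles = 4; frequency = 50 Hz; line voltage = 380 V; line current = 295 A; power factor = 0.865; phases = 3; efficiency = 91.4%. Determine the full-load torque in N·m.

P_in = √3·V·I·cosφ = 1.732 × 380 × 295 × 0.865 = 167946 W
P_out = η·P_in = 0.914 × 167946 = 153503 W
n = n_s = 120×50/4 = 1500 rpm (synchronous)
ω = 2π×1500/60 = 157.1 rad/s
τ = P_out/ω = 153503/157.1 = 977 N·m

977 N·m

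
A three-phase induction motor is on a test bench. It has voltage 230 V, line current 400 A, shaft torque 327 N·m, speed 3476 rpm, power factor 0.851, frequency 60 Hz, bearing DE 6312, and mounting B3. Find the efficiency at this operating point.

ω = 2π × 3476/60 = 364 rad/s; P_out = τω = 327 × 364 = 119028 W
P_in = √3·V_L·I_L·cosφ = 1.732 × 230 × 400 × 0.851 = 135602 W
η = P_out / P_in = 119028 / 135602 = 0.878 = 87.8%

87.8 %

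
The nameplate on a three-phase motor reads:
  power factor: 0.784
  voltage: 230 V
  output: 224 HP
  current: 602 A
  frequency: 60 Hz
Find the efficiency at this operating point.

P_out = 224 × 746 = 167104 W
P_in = √3·V_L·I_L·cosφ = 1.732 × 230 × 602 × 0.784 = 188013 W
η = P_out / P_in = 167104 / 188013 = 0.889 = 88.9%

88.9 %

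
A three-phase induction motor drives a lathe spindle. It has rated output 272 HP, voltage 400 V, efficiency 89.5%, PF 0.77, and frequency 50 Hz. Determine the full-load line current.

P_out = 272 × 746 = 202912 W
P_in = P_out / η = 202912 / 0.895 = 226717 W
I_L = P_in / (√3·V_L·cosφ) = 226717 / (1.732 × 400 × 0.77) = 425 A

425 A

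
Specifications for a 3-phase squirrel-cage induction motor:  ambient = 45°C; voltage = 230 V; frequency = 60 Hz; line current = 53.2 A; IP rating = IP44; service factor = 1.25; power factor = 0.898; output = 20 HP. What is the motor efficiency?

P_out = 20 × 746 = 14920 W
P_in = √3·V_L·I_L·cosφ = 1.732 × 230 × 53.2 × 0.898 = 19031 W
η = P_out / P_in = 14920 / 19031 = 0.784 = 78.4%

78.4 %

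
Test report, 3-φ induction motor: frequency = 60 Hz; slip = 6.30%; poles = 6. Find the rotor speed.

1124 rpm

n_s = 120f/p = 120×60/6 = 1200 rpm
n = n_s(1 − s) = 1200 × (1 − 0.063) = 1124 rpm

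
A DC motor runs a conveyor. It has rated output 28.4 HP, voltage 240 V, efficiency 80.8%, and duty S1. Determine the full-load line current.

P_out = 28.4 × 746 = 21186 W
P_in = P_out / η = 21186 / 0.808 = 26220 W
I = P_in / V = 26220 / 240 = 109 A

109 A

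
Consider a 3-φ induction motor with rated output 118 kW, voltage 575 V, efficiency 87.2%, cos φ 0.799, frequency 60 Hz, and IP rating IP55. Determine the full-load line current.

P_out = 118 kW = 118000 W
P_in = P_out / η = 118000 / 0.872 = 135321 W
I_L = P_in / (√3·V_L·cosφ) = 135321 / (1.732 × 575 × 0.799) = 170 A

170 A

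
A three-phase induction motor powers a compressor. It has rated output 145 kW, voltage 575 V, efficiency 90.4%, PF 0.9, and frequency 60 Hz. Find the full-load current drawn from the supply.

179 A

P_out = 145 kW = 145000 W
P_in = P_out / η = 145000 / 0.904 = 160398 W
I_L = P_in / (√3·V_L·cosφ) = 160398 / (1.732 × 575 × 0.9) = 179 A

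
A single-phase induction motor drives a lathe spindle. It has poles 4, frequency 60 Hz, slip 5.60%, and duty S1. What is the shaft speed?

1699 rpm

n_s = 120f/p = 120×60/4 = 1800 rpm
n = n_s(1 − s) = 1800 × (1 − 0.056) = 1699 rpm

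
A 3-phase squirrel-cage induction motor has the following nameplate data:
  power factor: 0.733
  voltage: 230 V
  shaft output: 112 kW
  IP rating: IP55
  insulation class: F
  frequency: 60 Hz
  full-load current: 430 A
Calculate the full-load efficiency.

89.2 %

P_out = 112 kW = 112000 W
P_in = √3·V_L·I_L·cosφ = 1.732 × 230 × 430 × 0.733 = 125559 W
η = P_out / P_in = 112000 / 125559 = 0.892 = 89.2%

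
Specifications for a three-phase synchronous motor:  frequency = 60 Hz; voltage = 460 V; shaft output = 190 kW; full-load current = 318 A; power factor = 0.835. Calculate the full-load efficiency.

89.8 %

P_out = 190 kW = 190000 W
P_in = √3·V_L·I_L·cosφ = 1.732 × 460 × 318 × 0.835 = 211553 W
η = P_out / P_in = 190000 / 211553 = 0.898 = 89.8%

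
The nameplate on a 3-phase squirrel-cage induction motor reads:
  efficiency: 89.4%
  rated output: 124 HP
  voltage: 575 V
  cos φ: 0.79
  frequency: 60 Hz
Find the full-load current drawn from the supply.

P_out = 124 × 746 = 92504 W
P_in = P_out / η = 92504 / 0.894 = 103472 W
I_L = P_in / (√3·V_L·cosφ) = 103472 / (1.732 × 575 × 0.79) = 132 A

132 A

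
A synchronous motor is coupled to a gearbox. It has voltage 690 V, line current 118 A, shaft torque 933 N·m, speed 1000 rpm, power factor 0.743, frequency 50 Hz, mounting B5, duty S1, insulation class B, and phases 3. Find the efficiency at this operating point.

ω = 2π × 1000/60 = 104.7 rad/s; P_out = τω = 933 × 104.7 = 97685 W
P_in = √3·V_L·I_L·cosφ = 1.732 × 690 × 118 × 0.743 = 104777 W
η = P_out / P_in = 97685 / 104777 = 0.932 = 93.2%

93.2 %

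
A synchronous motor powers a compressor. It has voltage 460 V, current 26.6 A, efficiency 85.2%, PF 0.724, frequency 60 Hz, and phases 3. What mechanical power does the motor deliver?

13.1 kW

P_in = √3·V·I·cosφ = 1.732 × 460 × 26.6 × 0.724 = 15344 W
P_out = η·P_in = 0.852 × 15344 = 13073 W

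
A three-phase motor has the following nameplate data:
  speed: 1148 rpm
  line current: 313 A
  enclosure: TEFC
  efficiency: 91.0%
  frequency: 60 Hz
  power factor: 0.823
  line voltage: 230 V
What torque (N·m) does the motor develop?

777 N·m

P_in = √3·V·I·cosφ = 1.732 × 230 × 313 × 0.823 = 102617 W
P_out = η·P_in = 0.91 × 102617 = 93381 W
n = 1148 rpm
ω = 2π×1148/60 = 120.2 rad/s
τ = P_out/ω = 93381/120.2 = 777 N·m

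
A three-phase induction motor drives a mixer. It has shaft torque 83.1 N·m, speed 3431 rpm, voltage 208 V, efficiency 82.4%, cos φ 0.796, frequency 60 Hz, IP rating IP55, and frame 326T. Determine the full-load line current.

126 A

ω = 2π×3431/60 = 359.3 rad/s; P_out = τω = 83.1 × 359.3 = 29858 W
P_in = P_out / η = 29858 / 0.824 = 36235 W
I_L = P_in / (√3·V_L·cosφ) = 36235 / (1.732 × 208 × 0.796) = 126 A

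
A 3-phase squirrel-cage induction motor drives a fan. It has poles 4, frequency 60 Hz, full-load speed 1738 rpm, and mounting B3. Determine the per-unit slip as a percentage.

n_s = 120f/p = 120×60/4 = 1800 rpm
s = (n_s − n)/n_s = (1800 − 1738)/1800 = 0.0344

3.44 %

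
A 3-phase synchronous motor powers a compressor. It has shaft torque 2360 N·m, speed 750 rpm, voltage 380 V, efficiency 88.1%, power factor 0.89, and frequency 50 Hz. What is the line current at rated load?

359 A

ω = 2π×750/60 = 78.54 rad/s; P_out = τω = 2360 × 78.54 = 185354 W
P_in = P_out / η = 185354 / 0.881 = 210390 W
I_L = P_in / (√3·V_L·cosφ) = 210390 / (1.732 × 380 × 0.89) = 359 A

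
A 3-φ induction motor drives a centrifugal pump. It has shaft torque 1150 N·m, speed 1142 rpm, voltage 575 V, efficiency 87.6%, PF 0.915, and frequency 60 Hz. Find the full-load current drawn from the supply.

172 A

ω = 2π×1142/60 = 119.6 rad/s; P_out = τω = 1150 × 119.6 = 137540 W
P_in = P_out / η = 137540 / 0.876 = 157009 W
I_L = P_in / (√3·V_L·cosφ) = 157009 / (1.732 × 575 × 0.915) = 172 A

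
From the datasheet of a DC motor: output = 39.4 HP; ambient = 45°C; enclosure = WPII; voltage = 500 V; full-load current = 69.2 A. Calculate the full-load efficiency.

P_out = 39.4 × 746 = 29392 W
P_in = V·I = 500 × 69.2 = 34600 W
η = P_out / P_in = 29392 / 34600 = 0.849 = 84.9%

84.9 %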